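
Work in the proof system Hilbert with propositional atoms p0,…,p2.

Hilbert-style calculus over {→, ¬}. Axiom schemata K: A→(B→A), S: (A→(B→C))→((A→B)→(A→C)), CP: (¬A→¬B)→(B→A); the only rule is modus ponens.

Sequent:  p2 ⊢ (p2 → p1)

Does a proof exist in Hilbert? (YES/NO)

Enumerate valuations to refute Γ ⊢ Δ:
  v=000: Γ:[p2=F] Δ:[(p2 → p1)=T] refutes=False
  v=001: Γ:[p2=T] Δ:[(p2 → p1)=F] refutes=True  ← countermodel

Result: NO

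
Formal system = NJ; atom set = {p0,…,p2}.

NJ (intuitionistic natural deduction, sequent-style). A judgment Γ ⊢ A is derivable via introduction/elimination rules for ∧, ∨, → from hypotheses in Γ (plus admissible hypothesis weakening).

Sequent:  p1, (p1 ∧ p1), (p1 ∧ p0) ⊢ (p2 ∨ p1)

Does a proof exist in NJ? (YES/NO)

Proof tree:
[Wk] p1, (p1 ∧ p1), (p1 ∧ p0) ⊢ (p2 ∨ p1)
  [Wk] p1, (p1 ∧ p1) ⊢ (p2 ∨ p1)
    [∨I₂] p1 ⊢ (p2 ∨ p1)
      [Ax] p1 ⊢ p1

Result: YES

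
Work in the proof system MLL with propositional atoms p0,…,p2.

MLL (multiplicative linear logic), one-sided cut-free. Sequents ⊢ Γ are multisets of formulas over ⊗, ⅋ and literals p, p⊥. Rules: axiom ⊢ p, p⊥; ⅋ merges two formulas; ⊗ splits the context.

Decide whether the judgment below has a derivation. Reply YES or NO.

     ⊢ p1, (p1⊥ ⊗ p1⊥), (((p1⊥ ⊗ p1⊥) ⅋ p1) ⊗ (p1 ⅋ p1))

Proof tree:
[⊗]  ⊢ p1, (p1⊥ ⊗ p1⊥), (((p1⊥ ⊗ p1⊥) ⅋ p1) ⊗ (p1 ⅋ p1))
  [⅋]  ⊢ p1, ((p1⊥ ⊗ p1⊥) ⅋ p1)
    [⊗]  ⊢ p1, p1, (p1⊥ ⊗ p1⊥)
      [Ax]  ⊢ p1, p1⊥
      [Ax]  ⊢ p1, p1⊥
  [⅋]  ⊢ (p1⊥ ⊗ p1⊥), (p1 ⅋ p1)
    [⊗]  ⊢ p1, p1, (p1⊥ ⊗ p1⊥)
      [Ax]  ⊢ p1, p1⊥
      [Ax]  ⊢ p1, p1⊥

Result: YES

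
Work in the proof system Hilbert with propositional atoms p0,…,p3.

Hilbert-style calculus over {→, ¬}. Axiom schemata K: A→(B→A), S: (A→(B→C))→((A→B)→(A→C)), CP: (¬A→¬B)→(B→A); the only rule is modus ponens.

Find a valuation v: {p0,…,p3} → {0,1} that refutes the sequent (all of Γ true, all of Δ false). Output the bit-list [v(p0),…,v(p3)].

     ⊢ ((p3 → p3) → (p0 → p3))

Enumerate valuations to refute Γ ⊢ Δ:
  v=0000: Γ:[] Δ:[((p3 → p3) → (p0 → p3))=T] refutes=False
  v=0001: Γ:[] Δ:[((p3 → p3) → (p0 → p3))=T] refutes=False
  v=0010: Γ:[] Δ:[((p3 → p3) → (p0 → p3))=T] refutes=False
  v=0011: Γ:[] Δ:[((p3 → p3) → (p0 → p3))=T] refutes=False
  v=0100: Γ:[] Δ:[((p3 → p3) → (p0 → p3))=T] refutes=False
  v=0101: Γ:[] Δ:[((p3 → p3) → (p0 → p3))=T] refutes=False
  v=0110: Γ:[] Δ:[((p3 → p3) → (p0 → p3))=T] refutes=False
  v=0111: Γ:[] Δ:[((p3 → p3) → (p0 → p3))=T] refutes=False
  v=1000: Γ:[] Δ:[((p3 → p3) → (p0 → p3))=F] refutes=True  ← countermodel

Result: [1, 0, 0, 0]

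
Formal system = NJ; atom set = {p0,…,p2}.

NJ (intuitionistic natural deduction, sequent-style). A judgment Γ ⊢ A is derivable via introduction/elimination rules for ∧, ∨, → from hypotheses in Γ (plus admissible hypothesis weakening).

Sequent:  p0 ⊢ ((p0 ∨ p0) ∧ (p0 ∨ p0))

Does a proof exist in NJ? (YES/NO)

Derivation (root first):
[∧I] p0 ⊢ ((p0 ∨ p0) ∧ (p0 ∨ p0))
  [∨I₁] p0 ⊢ (p0 ∨ p0)
    [Ax] p0 ⊢ p0
  [∨I₁] p0 ⊢ (p0 ∨ p0)
    [Ax] p0 ⊢ p0

Result: YES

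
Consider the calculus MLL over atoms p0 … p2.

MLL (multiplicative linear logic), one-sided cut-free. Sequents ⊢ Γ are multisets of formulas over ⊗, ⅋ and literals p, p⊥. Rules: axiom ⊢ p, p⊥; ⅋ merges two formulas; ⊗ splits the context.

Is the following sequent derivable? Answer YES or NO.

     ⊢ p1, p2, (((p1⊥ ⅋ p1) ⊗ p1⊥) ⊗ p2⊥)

Derivation (root first):
[⊗]  ⊢ p1, p2, (((p1⊥ ⅋ p1) ⊗ p1⊥) ⊗ p2⊥)
  [⊗]  ⊢ p1, ((p1⊥ ⅋ p1) ⊗ p1⊥)
    [⅋]  ⊢ (p1⊥ ⅋ p1)
      [Ax]  ⊢ p1, p1⊥
    [Ax]  ⊢ p1, p1⊥
  [Ax]  ⊢ p2, p2⊥

Result: YES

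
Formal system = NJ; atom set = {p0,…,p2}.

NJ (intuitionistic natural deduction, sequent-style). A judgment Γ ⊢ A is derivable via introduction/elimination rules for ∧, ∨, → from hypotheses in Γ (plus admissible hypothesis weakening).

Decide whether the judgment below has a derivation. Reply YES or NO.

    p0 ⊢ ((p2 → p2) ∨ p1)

Derivation trace:
[∨I₁] p0 ⊢ ((p2 → p2) ∨ p1)
  [Wk] p0 ⊢ (p2 → p2)
    [→I]  ⊢ (p2 → p2)
      [Ax] p2 ⊢ p2

Result: YES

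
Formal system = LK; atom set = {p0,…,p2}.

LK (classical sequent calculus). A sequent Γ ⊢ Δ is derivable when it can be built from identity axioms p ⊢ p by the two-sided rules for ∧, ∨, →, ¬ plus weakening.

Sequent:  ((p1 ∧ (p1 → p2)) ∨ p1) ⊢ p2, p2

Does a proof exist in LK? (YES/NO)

Search for a countermodel by truth-table:
  v=000: Γ:[((p1 ∧ (p1 → p2)) ∨ p1)=F] Δ:[p2=F, p2=F] refutes=False
  v=001: Γ:[((p1 ∧ (p1 → p2)) ∨ p1)=F] Δ:[p2=T, p2=T] refutes=False
  v=010: Γ:[((p1 ∧ (p1 → p2)) ∨ p1)=T] Δ:[p2=F, p2=F] refutes=True  ← countermodel

Result: NO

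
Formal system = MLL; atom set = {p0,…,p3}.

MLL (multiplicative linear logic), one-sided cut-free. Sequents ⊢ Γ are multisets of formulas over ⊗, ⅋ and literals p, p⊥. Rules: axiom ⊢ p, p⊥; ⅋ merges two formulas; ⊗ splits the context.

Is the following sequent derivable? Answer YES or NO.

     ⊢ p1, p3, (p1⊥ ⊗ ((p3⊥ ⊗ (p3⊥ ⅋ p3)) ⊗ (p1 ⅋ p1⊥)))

Proof tree:
[⊗]  ⊢ p1, p3, (p1⊥ ⊗ ((p3⊥ ⊗ (p3⊥ ⅋ p3)) ⊗ (p1 ⅋ p1⊥)))
  [Ax]  ⊢ p1, p1⊥
  [⊗]  ⊢ p3, ((p3⊥ ⊗ (p3⊥ ⅋ p3)) ⊗ (p1 ⅋ p1⊥))
    [⊗]  ⊢ p3, (p3⊥ ⊗ (p3⊥ ⅋ p3))
      [Ax]  ⊢ p3, p3⊥
      [⅋]  ⊢ (p3⊥ ⅋ p3)
        [Ax]  ⊢ p3, p3⊥
    [⅋]  ⊢ (p1 ⅋ p1⊥)
      [Ax]  ⊢ p1, p1⊥

Result: YES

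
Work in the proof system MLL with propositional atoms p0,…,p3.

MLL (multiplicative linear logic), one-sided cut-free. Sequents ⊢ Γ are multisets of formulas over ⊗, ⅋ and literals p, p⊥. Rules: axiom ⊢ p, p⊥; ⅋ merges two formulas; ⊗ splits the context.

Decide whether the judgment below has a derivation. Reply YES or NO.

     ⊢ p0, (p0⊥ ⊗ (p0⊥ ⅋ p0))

Derivation trace:
[⊗]  ⊢ p0, (p0⊥ ⊗ (p0⊥ ⅋ p0))
  [Ax]  ⊢ p0, p0⊥
  [⅋]  ⊢ (p0⊥ ⅋ p0)
    [Ax]  ⊢ p0, p0⊥

Result: YES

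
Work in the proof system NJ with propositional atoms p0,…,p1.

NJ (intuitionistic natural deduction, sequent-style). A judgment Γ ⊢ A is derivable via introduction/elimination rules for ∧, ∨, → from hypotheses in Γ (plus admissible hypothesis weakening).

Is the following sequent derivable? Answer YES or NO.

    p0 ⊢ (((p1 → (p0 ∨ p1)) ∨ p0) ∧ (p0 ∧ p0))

Derivation (root first):
[∧I] p0 ⊢ (((p1 → (p0 ∨ p1)) ∨ p0) ∧ (p0 ∧ p0))
  [∨I₁]  ⊢ ((p1 → (p0 ∨ p1)) ∨ p0)
    [→I]  ⊢ (p1 → (p0 ∨ p1))
      [∨I₂] p1 ⊢ (p0 ∨ p1)
        [Ax] p1 ⊢ p1
  [∧I] p0 ⊢ (p0 ∧ p0)
    [Ax] p0 ⊢ p0
    [Ax] p0 ⊢ p0

Result: YES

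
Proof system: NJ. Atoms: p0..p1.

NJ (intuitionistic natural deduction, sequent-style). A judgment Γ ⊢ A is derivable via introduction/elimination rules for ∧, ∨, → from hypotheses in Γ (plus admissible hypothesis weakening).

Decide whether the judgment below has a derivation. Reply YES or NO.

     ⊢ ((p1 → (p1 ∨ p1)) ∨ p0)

Derivation trace:
[∨I₁]  ⊢ ((p1 → (p1 ∨ p1)) ∨ p0)
  [→I]  ⊢ (p1 → (p1 ∨ p1))
    [∨I₂] p1 ⊢ (p1 ∨ p1)
      [Ax] p1 ⊢ p1

Result: YES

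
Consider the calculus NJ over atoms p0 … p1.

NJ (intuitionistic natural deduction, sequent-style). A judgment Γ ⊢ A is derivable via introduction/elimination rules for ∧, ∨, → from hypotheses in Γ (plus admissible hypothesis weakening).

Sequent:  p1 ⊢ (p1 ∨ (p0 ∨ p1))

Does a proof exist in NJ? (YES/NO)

Derivation (root first):
[∨I₂] p1 ⊢ (p1 ∨ (p0 ∨ p1))
  [∨I₂] p1 ⊢ (p0 ∨ p1)
    [Ax] p1 ⊢ p1

Result: YES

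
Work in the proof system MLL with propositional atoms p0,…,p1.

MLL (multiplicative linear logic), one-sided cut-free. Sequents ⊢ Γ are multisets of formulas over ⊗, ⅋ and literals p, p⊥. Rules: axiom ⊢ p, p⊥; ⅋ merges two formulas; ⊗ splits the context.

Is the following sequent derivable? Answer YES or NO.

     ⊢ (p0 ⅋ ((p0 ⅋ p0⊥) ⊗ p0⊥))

Derivation trace:
[⅋]  ⊢ (p0 ⅋ ((p0 ⅋ p0⊥) ⊗ p0⊥))
  [⊗]  ⊢ p0, ((p0 ⅋ p0⊥) ⊗ p0⊥)
    [⅋]  ⊢ (p0 ⅋ p0⊥)
      [Ax]  ⊢ p0, p0⊥
    [Ax]  ⊢ p0, p0⊥

Result: YES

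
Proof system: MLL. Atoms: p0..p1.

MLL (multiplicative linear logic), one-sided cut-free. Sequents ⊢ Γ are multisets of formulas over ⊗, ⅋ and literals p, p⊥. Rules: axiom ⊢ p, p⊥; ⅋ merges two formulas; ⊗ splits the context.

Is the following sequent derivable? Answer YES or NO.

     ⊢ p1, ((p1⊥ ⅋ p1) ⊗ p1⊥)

Derivation (root first):
[⊗]  ⊢ p1, ((p1⊥ ⅋ p1) ⊗ p1⊥)
  [⅋]  ⊢ (p1⊥ ⅋ p1)
    [Ax]  ⊢ p1, p1⊥
  [Ax]  ⊢ p1, p1⊥

Result: YES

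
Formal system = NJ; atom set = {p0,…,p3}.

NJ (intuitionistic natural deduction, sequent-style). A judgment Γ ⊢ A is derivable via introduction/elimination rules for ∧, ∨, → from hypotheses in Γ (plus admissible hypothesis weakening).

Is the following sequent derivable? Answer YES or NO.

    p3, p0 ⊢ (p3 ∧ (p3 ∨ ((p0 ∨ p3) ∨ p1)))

Proof tree:
[∧I] p3, p0 ⊢ (p3 ∧ (p3 ∨ ((p0 ∨ p3) ∨ p1)))
  [Ax] p3 ⊢ p3
  [∨I₂] p0 ⊢ (p3 ∨ ((p0 ∨ p3) ∨ p1))
    [∨I₁] p0 ⊢ ((p0 ∨ p3) ∨ p1)
      [∨I₁] p0 ⊢ (p0 ∨ p3)
        [Ax] p0 ⊢ p0

Result: YES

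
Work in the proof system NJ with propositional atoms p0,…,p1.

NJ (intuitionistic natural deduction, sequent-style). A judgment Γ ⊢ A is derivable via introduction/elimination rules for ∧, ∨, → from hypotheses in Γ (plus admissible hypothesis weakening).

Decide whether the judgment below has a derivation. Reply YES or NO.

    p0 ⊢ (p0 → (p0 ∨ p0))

Derivation (root first):
[→I] p0 ⊢ (p0 → (p0 ∨ p0))
  [Wk] p0, p0 ⊢ (p0 ∨ p0)
    [∨I₁] p0 ⊢ (p0 ∨ p0)
      [Ax] p0 ⊢ p0

Result: YES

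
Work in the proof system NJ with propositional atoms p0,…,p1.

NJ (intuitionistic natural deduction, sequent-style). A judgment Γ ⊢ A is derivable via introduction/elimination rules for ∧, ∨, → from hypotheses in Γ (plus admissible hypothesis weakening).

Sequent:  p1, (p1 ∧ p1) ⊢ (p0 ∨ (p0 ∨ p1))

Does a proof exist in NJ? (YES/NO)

Derivation (root first):
[∨I₂] p1, (p1 ∧ p1) ⊢ (p0 ∨ (p0 ∨ p1))
  [Wk] p1, (p1 ∧ p1) ⊢ (p0 ∨ p1)
    [∨I₂] p1 ⊢ (p0 ∨ p1)
      [Ax] p1 ⊢ p1

Result: YES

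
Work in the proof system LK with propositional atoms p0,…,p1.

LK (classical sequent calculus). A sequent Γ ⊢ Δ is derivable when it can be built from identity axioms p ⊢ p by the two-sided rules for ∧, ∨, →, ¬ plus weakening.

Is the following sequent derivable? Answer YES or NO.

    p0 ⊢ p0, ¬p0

Derivation (root first):
[¬R] p0 ⊢ p0, ¬p0
  [WL] p0, p0 ⊢ p0
    [Ax] p0 ⊢ p0

Result: YES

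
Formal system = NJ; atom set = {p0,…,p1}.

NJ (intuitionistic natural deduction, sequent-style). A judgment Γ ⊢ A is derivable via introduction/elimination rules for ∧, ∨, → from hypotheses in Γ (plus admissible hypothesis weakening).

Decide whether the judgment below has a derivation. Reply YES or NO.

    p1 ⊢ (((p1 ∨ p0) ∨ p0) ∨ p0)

Proof tree:
[∨I₁] p1 ⊢ (((p1 ∨ p0) ∨ p0) ∨ p0)
  [∨I₁] p1 ⊢ ((p1 ∨ p0) ∨ p0)
    [∨I₁] p1 ⊢ (p1 ∨ p0)
      [Ax] p1 ⊢ p1

Result: YES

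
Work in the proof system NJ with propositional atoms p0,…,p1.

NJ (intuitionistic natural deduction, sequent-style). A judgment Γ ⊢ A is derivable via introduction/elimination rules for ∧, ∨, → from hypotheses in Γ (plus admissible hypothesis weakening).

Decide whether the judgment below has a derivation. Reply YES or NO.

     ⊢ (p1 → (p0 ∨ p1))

Derivation trace:
[→I]  ⊢ (p1 → (p0 ∨ p1))
  [∨I₂] p1 ⊢ (p0 ∨ p1)
    [Ax] p1 ⊢ p1

Result: YES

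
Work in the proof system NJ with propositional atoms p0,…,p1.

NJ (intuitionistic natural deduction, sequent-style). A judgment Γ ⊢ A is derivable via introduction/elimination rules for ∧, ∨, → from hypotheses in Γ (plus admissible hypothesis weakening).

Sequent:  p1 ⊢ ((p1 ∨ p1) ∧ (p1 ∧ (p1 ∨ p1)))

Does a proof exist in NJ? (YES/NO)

Proof tree:
[∧I] p1 ⊢ ((p1 ∨ p1) ∧ (p1 ∧ (p1 ∨ p1)))
  [∨I₂] p1 ⊢ (p1 ∨ p1)
    [Ax] p1 ⊢ p1
  [∧I] p1 ⊢ (p1 ∧ (p1 ∨ p1))
    [Ax] p1 ⊢ p1
    [∨I₂] p1 ⊢ (p1 ∨ p1)
      [Ax] p1 ⊢ p1

Result: YES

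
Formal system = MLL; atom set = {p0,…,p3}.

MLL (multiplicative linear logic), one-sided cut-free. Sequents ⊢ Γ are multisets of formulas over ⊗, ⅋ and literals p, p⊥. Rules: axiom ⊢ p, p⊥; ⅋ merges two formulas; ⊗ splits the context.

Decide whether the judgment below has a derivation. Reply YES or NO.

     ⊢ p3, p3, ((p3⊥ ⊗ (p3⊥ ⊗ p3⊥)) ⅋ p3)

Derivation trace:
[⅋]  ⊢ p3, p3, ((p3⊥ ⊗ (p3⊥ ⊗ p3⊥)) ⅋ p3)
  [⊗]  ⊢ p3, p3, p3, (p3⊥ ⊗ (p3⊥ ⊗ p3⊥))
    [Ax]  ⊢ p3, p3⊥
    [⊗]  ⊢ p3, p3, (p3⊥ ⊗ p3⊥)
      [Ax]  ⊢ p3, p3⊥
      [Ax]  ⊢ p3, p3⊥

Result: YES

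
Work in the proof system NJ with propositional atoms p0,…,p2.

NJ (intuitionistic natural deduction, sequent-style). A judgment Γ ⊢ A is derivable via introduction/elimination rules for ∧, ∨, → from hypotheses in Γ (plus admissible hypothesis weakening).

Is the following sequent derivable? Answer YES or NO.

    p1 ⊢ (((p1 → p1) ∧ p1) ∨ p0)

Derivation (root first):
[∨I₁] p1 ⊢ (((p1 → p1) ∧ p1) ∨ p0)
  [∧I] p1 ⊢ ((p1 → p1) ∧ p1)
    [→I]  ⊢ (p1 → p1)
      [Ax] p1 ⊢ p1
    [Ax] p1 ⊢ p1

Result: YES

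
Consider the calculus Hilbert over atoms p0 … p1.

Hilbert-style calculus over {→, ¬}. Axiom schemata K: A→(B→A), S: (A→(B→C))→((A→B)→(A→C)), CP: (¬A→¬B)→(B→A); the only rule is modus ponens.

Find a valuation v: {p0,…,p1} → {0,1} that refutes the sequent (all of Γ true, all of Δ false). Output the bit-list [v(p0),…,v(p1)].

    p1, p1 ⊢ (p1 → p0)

Search for a countermodel by truth-table:
  v=00: Γ:[p1=F, p1=F] Δ:[(p1 → p0)=T] refutes=False
  v=01: Γ:[p1=T, p1=T] Δ:[(p1 → p0)=F] refutes=True  ← countermodel

Result: [0, 1]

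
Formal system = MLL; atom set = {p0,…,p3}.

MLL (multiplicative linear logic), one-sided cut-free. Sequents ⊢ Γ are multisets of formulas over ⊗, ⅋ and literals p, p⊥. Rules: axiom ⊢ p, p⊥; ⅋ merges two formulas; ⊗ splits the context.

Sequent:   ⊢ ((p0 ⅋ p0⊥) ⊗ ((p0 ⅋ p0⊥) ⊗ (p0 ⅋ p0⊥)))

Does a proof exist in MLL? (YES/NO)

Derivation trace:
[⊗]  ⊢ ((p0 ⅋ p0⊥) ⊗ ((p0 ⅋ p0⊥) ⊗ (p0 ⅋ p0⊥)))
  [⅋]  ⊢ (p0 ⅋ p0⊥)
    [Ax]  ⊢ p0, p0⊥
  [⊗]  ⊢ ((p0 ⅋ p0⊥) ⊗ (p0 ⅋ p0⊥))
    [⅋]  ⊢ (p0 ⅋ p0⊥)
      [Ax]  ⊢ p0, p0⊥
    [⅋]  ⊢ (p0 ⅋ p0⊥)
      [Ax]  ⊢ p0, p0⊥

Result: YES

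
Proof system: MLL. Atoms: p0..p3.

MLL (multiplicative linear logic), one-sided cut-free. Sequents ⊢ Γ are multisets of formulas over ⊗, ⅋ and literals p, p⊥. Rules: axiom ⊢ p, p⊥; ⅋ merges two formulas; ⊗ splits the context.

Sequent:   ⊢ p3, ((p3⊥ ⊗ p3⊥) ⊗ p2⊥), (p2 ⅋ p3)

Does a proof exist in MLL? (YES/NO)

Proof tree:
[⅋]  ⊢ p3, ((p3⊥ ⊗ p3⊥) ⊗ p2⊥), (p2 ⅋ p3)
  [⊗]  ⊢ p3, p3, p2, ((p3⊥ ⊗ p3⊥) ⊗ p2⊥)
    [⊗]  ⊢ p3, p3, (p3⊥ ⊗ p3⊥)
      [Ax]  ⊢ p3, p3⊥
      [Ax]  ⊢ p3, p3⊥
    [Ax]  ⊢ p2, p2⊥

Result: YES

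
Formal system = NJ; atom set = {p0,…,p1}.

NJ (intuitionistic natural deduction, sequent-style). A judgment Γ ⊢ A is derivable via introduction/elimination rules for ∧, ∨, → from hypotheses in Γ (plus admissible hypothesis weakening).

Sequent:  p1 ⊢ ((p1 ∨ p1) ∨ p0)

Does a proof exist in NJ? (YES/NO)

Derivation (root first):
[∨I₁] p1 ⊢ ((p1 ∨ p1) ∨ p0)
  [∨I₁] p1 ⊢ (p1 ∨ p1)
    [Ax] p1 ⊢ p1

Result: YES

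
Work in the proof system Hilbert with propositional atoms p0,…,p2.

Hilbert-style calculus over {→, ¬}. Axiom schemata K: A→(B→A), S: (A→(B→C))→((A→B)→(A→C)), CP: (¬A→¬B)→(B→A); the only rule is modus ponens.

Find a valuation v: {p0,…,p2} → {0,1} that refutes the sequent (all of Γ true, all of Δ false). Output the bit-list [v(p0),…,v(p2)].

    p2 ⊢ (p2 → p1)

Truth-table refutation:
  v=000: Γ:[p2=F] Δ:[(p2 → p1)=T] refutes=False
  v=001: Γ:[p2=T] Δ:[(p2 → p1)=F] refutes=True  ← countermodel

Result: [0, 0, 1]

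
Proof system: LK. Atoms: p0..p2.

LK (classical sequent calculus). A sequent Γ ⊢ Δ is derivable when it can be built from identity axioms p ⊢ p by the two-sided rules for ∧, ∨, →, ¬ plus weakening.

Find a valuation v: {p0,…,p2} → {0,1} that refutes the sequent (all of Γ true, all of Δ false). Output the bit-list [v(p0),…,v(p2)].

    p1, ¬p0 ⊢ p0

Search for a countermodel by truth-table:
  v=000: Γ:[p1=F, ¬p0=T] Δ:[p0=F] refutes=False
  v=001: Γ:[p1=F, ¬p0=T] Δ:[p0=F] refutes=False
  v=010: Γ:[p1=T, ¬p0=T] Δ:[p0=F] refutes=True  ← countermodel

Result: [0, 1, 0]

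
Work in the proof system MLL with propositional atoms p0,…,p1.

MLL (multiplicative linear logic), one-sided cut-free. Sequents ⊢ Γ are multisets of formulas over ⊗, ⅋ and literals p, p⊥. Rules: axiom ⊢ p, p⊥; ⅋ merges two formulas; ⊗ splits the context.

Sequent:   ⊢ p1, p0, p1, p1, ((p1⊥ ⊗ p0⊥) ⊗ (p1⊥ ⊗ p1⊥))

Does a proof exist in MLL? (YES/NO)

Proof tree:
[⊗]  ⊢ p1, p0, p1, p1, ((p1⊥ ⊗ p0⊥) ⊗ (p1⊥ ⊗ p1⊥))
  [⊗]  ⊢ p1, p0, (p1⊥ ⊗ p0⊥)
    [Ax]  ⊢ p1, p1⊥
    [Ax]  ⊢ p0, p0⊥
  [⊗]  ⊢ p1, p1, (p1⊥ ⊗ p1⊥)
    [Ax]  ⊢ p1, p1⊥
    [Ax]  ⊢ p1, p1⊥

Result: YES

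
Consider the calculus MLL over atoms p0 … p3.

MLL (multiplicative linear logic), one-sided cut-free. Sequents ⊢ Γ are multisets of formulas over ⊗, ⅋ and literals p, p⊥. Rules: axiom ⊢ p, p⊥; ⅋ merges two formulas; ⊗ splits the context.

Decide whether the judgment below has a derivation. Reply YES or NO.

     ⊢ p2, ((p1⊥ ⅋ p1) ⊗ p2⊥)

Derivation trace:
[⊗]  ⊢ p2, ((p1⊥ ⅋ p1) ⊗ p2⊥)
  [⅋]  ⊢ (p1⊥ ⅋ p1)
    [Ax]  ⊢ p1, p1⊥
  [Ax]  ⊢ p2, p2⊥

Result: YES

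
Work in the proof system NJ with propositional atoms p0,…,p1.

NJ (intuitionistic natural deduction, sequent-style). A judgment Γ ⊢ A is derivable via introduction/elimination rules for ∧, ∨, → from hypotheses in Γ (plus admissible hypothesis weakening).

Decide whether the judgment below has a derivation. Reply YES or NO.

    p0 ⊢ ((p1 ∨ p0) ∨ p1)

Derivation (root first):
[∨I₁] p0 ⊢ ((p1 ∨ p0) ∨ p1)
  [∨I₂] p0 ⊢ (p1 ∨ p0)
    [Ax] p0 ⊢ p0

Result: YES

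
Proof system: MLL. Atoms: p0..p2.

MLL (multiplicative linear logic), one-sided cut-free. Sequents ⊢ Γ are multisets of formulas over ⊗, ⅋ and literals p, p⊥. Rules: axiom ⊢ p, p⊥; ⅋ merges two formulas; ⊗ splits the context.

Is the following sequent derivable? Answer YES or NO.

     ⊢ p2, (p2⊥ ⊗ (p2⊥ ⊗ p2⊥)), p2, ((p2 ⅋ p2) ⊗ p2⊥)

Proof tree:
[⊗]  ⊢ p2, (p2⊥ ⊗ (p2⊥ ⊗ p2⊥)), p2, ((p2 ⅋ p2) ⊗ p2⊥)
  [⅋]  ⊢ p2, (p2⊥ ⊗ (p2⊥ ⊗ p2⊥)), (p2 ⅋ p2)
    [⊗]  ⊢ p2, p2, p2, (p2⊥ ⊗ (p2⊥ ⊗ p2⊥))
      [Ax]  ⊢ p2, p2⊥
      [⊗]  ⊢ p2, p2, (p2⊥ ⊗ p2⊥)
        [Ax]  ⊢ p2, p2⊥
        [Ax]  ⊢ p2, p2⊥
  [Ax]  ⊢ p2, p2⊥

Result: YES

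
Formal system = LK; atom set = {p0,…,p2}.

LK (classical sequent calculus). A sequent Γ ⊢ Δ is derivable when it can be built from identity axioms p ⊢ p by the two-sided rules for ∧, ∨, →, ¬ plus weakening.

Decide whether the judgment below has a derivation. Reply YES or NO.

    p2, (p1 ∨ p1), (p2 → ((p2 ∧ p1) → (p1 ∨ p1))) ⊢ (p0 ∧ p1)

Truth-table refutation:
  v=000: Γ:[p2=F, (p1 ∨ p1)=F, (p2 → ((p2 ∧ p1) → (p1 ∨ p1)))=T] Δ:[(p0 ∧ p1)=F] refutes=False
  v=001: Γ:[p2=T, (p1 ∨ p1)=F, (p2 → ((p2 ∧ p1) → (p1 ∨ p1)))=T] Δ:[(p0 ∧ p1)=F] refutes=False
  v=010: Γ:[p2=F, (p1 ∨ p1)=T, (p2 → ((p2 ∧ p1) → (p1 ∨ p1)))=T] Δ:[(p0 ∧ p1)=F] refutes=False
  v=011: Γ:[p2=T, (p1 ∨ p1)=T, (p2 → ((p2 ∧ p1) → (p1 ∨ p1)))=T] Δ:[(p0 ∧ p1)=F] refutes=True  ← countermodel

Result: NO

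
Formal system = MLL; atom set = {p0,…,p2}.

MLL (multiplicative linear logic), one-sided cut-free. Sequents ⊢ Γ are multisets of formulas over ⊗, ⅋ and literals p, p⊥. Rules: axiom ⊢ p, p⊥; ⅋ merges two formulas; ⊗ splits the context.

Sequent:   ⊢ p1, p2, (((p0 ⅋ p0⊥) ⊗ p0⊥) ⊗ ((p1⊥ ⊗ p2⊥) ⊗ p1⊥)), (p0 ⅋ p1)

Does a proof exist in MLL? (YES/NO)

Derivation trace:
[⅋]  ⊢ p1, p2, (((p0 ⅋ p0⊥) ⊗ p0⊥) ⊗ ((p1⊥ ⊗ p2⊥) ⊗ p1⊥)), (p0 ⅋ p1)
  [⊗]  ⊢ p0, p1, p2, p1, (((p0 ⅋ p0⊥) ⊗ p0⊥) ⊗ ((p1⊥ ⊗ p2⊥) ⊗ p1⊥))
    [⊗]  ⊢ p0, ((p0 ⅋ p0⊥) ⊗ p0⊥)
      [⅋]  ⊢ (p0 ⅋ p0⊥)
        [Ax]  ⊢ p0, p0⊥
      [Ax]  ⊢ p0, p0⊥
    [⊗]  ⊢ p1, p2, p1, ((p1⊥ ⊗ p2⊥) ⊗ p1⊥)
      [⊗]  ⊢ p1, p2, (p1⊥ ⊗ p2⊥)
        [Ax]  ⊢ p1, p1⊥
        [Ax]  ⊢ p2, p2⊥
      [Ax]  ⊢ p1, p1⊥

Result: YES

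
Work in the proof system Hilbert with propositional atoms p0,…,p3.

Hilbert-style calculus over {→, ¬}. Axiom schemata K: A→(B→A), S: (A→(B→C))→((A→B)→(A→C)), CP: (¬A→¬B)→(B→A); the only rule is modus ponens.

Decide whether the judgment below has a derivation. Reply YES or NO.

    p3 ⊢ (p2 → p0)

Search for a countermodel by truth-table:
  v=0000: Γ:[p3=F] Δ:[(p2 → p0)=T] refutes=False
  v=0001: Γ:[p3=T] Δ:[(p2 → p0)=T] refutes=False
  v=0010: Γ:[p3=F] Δ:[(p2 → p0)=F] refutes=False
  v=0011: Γ:[p3=T] Δ:[(p2 → p0)=F] refutes=True  ← countermodel

Result: NO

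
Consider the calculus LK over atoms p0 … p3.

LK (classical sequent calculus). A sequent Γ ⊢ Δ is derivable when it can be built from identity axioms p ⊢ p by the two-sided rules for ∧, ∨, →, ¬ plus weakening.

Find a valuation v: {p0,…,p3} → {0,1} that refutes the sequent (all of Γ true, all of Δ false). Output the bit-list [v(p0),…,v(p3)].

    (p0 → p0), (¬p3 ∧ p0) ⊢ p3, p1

Enumerate valuations to refute Γ ⊢ Δ:
  v=0000: Γ:[(p0 → p0)=T, (¬p3 ∧ p0)=F] Δ:[p3=F, p1=F] refutes=False
  v=0001: Γ:[(p0 → p0)=T, (¬p3 ∧ p0)=F] Δ:[p3=T, p1=F] refutes=False
  v=0010: Γ:[(p0 → p0)=T, (¬p3 ∧ p0)=F] Δ:[p3=F, p1=F] refutes=False
  v=0011: Γ:[(p0 → p0)=T, (¬p3 ∧ p0)=F] Δ:[p3=T, p1=F] refutes=False
  v=0100: Γ:[(p0 → p0)=T, (¬p3 ∧ p0)=F] Δ:[p3=F, p1=T] refutes=False
  v=0101: Γ:[(p0 → p0)=T, (¬p3 ∧ p0)=F] Δ:[p3=T, p1=T] refutes=False
  v=0110: Γ:[(p0 → p0)=T, (¬p3 ∧ p0)=F] Δ:[p3=F, p1=T] refutes=False
  v=0111: Γ:[(p0 → p0)=T, (¬p3 ∧ p0)=F] Δ:[p3=T, p1=T] refutes=False
  v=1000: Γ:[(p0 → p0)=T, (¬p3 ∧ p0)=T] Δ:[p3=F, p1=F] refutes=True  ← countermodel

Result: [1, 0, 0, 0]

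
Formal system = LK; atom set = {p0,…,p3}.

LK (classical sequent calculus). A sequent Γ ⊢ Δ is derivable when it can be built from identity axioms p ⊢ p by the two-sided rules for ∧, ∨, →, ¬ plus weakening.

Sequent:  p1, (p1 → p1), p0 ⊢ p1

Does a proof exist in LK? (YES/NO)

Derivation trace:
[WL] p1, (p1 → p1), p0 ⊢ p1
  [→L] p1, (p1 → p1) ⊢ p1
    [Ax] p1 ⊢ p1
    [Ax] p1 ⊢ p1

Result: YES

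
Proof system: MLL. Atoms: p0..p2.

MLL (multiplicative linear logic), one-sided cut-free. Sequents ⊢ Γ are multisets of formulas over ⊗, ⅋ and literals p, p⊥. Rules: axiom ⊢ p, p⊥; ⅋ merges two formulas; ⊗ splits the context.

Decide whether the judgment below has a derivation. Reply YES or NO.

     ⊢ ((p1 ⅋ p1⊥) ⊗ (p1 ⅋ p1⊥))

Derivation trace:
[⊗]  ⊢ ((p1 ⅋ p1⊥) ⊗ (p1 ⅋ p1⊥))
  [⅋]  ⊢ (p1 ⅋ p1⊥)
    [Ax]  ⊢ p1, p1⊥
  [⅋]  ⊢ (p1 ⅋ p1⊥)
    [Ax]  ⊢ p1, p1⊥

Result: YES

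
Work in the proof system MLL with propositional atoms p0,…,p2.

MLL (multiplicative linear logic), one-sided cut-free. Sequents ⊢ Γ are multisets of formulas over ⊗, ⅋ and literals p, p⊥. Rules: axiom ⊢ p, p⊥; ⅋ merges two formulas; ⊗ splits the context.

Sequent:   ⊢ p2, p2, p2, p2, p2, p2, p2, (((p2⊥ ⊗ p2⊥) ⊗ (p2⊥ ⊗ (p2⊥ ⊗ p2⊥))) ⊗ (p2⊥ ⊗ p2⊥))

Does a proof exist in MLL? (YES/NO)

Proof tree:
[⊗]  ⊢ p2, p2, p2, p2, p2, p2, p2, (((p2⊥ ⊗ p2⊥) ⊗ (p2⊥ ⊗ (p2⊥ ⊗ p2⊥))) ⊗ (p2⊥ ⊗ p2⊥))
  [⊗]  ⊢ p2, p2, p2, p2, p2, ((p2⊥ ⊗ p2⊥) ⊗ (p2⊥ ⊗ (p2⊥ ⊗ p2⊥)))
    [⊗]  ⊢ p2, p2, (p2⊥ ⊗ p2⊥)
      [Ax]  ⊢ p2, p2⊥
      [Ax]  ⊢ p2, p2⊥
    [⊗]  ⊢ p2, p2, p2, (p2⊥ ⊗ (p2⊥ ⊗ p2⊥))
      [Ax]  ⊢ p2, p2⊥
      [⊗]  ⊢ p2, p2, (p2⊥ ⊗ p2⊥)
        [Ax]  ⊢ p2, p2⊥
        [Ax]  ⊢ p2, p2⊥
  [⊗]  ⊢ p2, p2, (p2⊥ ⊗ p2⊥)
    [Ax]  ⊢ p2, p2⊥
    [Ax]  ⊢ p2, p2⊥

Result: YES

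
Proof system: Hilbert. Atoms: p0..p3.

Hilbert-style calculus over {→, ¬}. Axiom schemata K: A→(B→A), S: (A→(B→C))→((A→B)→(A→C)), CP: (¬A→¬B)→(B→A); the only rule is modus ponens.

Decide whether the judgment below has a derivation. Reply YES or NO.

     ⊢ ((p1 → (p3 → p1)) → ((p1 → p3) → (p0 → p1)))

Enumerate valuations to refute Γ ⊢ Δ:
  v=0000: Γ:[] Δ:[((p1 → (p3 → p1)) → ((p1 → p3) → (p0 → p1)))=T] refutes=False
  v=0001: Γ:[] Δ:[((p1 → (p3 → p1)) → ((p1 → p3) → (p0 → p1)))=T] refutes=False
  v=0010: Γ:[] Δ:[((p1 → (p3 → p1)) → ((p1 → p3) → (p0 → p1)))=T] refutes=False
  v=0011: Γ:[] Δ:[((p1 → (p3 → p1)) → ((p1 → p3) → (p0 → p1)))=T] refutes=False
  v=0100: Γ:[] Δ:[((p1 → (p3 → p1)) → ((p1 → p3) → (p0 → p1)))=T] refutes=False
  v=0101: Γ:[] Δ:[((p1 → (p3 → p1)) → ((p1 → p3) → (p0 → p1)))=T] refutes=False
  v=0110: Γ:[] Δ:[((p1 → (p3 → p1)) → ((p1 → p3) → (p0 → p1)))=T] refutes=False
  v=0111: Γ:[] Δ:[((p1 → (p3 → p1)) → ((p1 → p3) → (p0 → p1)))=T] refutes=False
  v=1000: Γ:[] Δ:[((p1 → (p3 → p1)) → ((p1 → p3) → (p0 → p1)))=F] refutes=True  ← countermodel

Result: NO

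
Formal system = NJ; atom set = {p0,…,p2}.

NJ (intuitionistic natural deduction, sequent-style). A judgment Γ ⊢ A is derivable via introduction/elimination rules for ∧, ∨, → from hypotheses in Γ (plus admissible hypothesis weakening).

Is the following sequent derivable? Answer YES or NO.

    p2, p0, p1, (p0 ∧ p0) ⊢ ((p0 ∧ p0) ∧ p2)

Derivation trace:
[Wk] p2, p0, p1, (p0 ∧ p0) ⊢ ((p0 ∧ p0) ∧ p2)
  [Wk] p2, p0, p1 ⊢ ((p0 ∧ p0) ∧ p2)
    [∧I] p2, p0 ⊢ ((p0 ∧ p0) ∧ p2)
      [∧I] p0 ⊢ (p0 ∧ p0)
        [Ax] p0 ⊢ p0
        [Ax] p0 ⊢ p0
      [Ax] p2 ⊢ p2

Result: YES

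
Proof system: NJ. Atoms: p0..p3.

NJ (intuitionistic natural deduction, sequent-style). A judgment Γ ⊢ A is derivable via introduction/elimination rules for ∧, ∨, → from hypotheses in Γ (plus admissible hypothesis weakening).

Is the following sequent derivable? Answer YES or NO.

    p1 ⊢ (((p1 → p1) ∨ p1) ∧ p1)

Derivation (root first):
[∧I] p1 ⊢ (((p1 → p1) ∨ p1) ∧ p1)
  [∨I₁]  ⊢ ((p1 → p1) ∨ p1)
    [→I]  ⊢ (p1 → p1)
      [Ax] p1 ⊢ p1
  [Ax] p1 ⊢ p1

Result: YES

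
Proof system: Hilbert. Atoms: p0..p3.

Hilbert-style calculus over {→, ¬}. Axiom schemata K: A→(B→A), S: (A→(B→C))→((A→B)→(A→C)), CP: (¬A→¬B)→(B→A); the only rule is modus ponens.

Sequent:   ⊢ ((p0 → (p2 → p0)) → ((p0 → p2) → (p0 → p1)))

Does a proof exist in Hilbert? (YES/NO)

Search for a countermodel by truth-table:
  v=0000: Γ:[] Δ:[((p0 → (p2 → p0)) → ((p0 → p2) → (p0 → p1)))=T] refutes=False
  v=0001: Γ:[] Δ:[((p0 → (p2 → p0)) → ((p0 → p2) → (p0 → p1)))=T] refutes=False
  v=0010: Γ:[] Δ:[((p0 → (p2 → p0)) → ((p0 → p2) → (p0 → p1)))=T] refutes=False
  v=0011: Γ:[] Δ:[((p0 → (p2 → p0)) → ((p0 → p2) → (p0 → p1)))=T] refutes=False
  v=0100: Γ:[] Δ:[((p0 → (p2 → p0)) → ((p0 → p2) → (p0 → p1)))=T] refutes=False
  v=0101: Γ:[] Δ:[((p0 → (p2 → p0)) → ((p0 → p2) → (p0 → p1)))=T] refutes=False
  v=0110: Γ:[] Δ:[((p0 → (p2 → p0)) → ((p0 → p2) → (p0 → p1)))=T] refutes=False
  v=0111: Γ:[] Δ:[((p0 → (p2 → p0)) → ((p0 → p2) → (p0 → p1)))=T] refutes=False
  v=1000: Γ:[] Δ:[((p0 → (p2 → p0)) → ((p0 → p2) → (p0 → p1)))=T] refutes=False
  v=1001: Γ:[] Δ:[((p0 → (p2 → p0)) → ((p0 → p2) → (p0 → p1)))=T] refutes=False
  v=1010: Γ:[] Δ:[((p0 → (p2 → p0)) → ((p0 → p2) → (p0 → p1)))=F] refutes=True  ← countermodel

Result: NO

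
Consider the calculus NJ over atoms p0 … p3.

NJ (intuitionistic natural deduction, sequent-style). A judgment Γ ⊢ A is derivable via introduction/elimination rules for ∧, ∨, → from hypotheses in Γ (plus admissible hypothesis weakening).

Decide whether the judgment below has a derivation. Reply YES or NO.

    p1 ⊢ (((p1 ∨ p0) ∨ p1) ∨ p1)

Derivation trace:
[∨I₁] p1 ⊢ (((p1 ∨ p0) ∨ p1) ∨ p1)
  [∨I₁] p1 ⊢ ((p1 ∨ p0) ∨ p1)
    [∨I₁] p1 ⊢ (p1 ∨ p0)
      [Ax] p1 ⊢ p1

Result: YES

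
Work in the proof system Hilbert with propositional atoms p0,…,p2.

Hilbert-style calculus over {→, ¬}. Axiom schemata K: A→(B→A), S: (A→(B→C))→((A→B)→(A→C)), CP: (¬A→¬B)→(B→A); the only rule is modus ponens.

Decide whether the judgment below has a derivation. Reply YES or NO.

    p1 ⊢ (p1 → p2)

Search for a countermodel by truth-table:
  v=000: Γ:[p1=F] Δ:[(p1 → p2)=T] refutes=False
  v=001: Γ:[p1=F] Δ:[(p1 → p2)=T] refutes=False
  v=010: Γ:[p1=T] Δ:[(p1 → p2)=F] refutes=True  ← countermodel

Result: NO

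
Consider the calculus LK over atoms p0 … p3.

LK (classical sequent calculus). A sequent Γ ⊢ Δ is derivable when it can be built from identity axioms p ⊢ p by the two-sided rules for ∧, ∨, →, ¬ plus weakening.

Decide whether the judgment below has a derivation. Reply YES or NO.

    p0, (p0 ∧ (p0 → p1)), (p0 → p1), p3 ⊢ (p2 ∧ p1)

Enumerate valuations to refute Γ ⊢ Δ:
  v=0000: Γ:[p0=F, (p0 ∧ (p0 → p1))=F, (p0 → p1)=T, p3=F] Δ:[(p2 ∧ p1)=F] refutes=False
  v=0001: Γ:[p0=F, (p0 ∧ (p0 → p1))=F, (p0 → p1)=T, p3=T] Δ:[(p2 ∧ p1)=F] refutes=False
  v=0010: Γ:[p0=F, (p0 ∧ (p0 → p1))=F, (p0 → p1)=T, p3=F] Δ:[(p2 ∧ p1)=F] refutes=False
  v=0011: Γ:[p0=F, (p0 ∧ (p0 → p1))=F, (p0 → p1)=T, p3=T] Δ:[(p2 ∧ p1)=F] refutes=False
  v=0100: Γ:[p0=F, (p0 ∧ (p0 → p1))=F, (p0 → p1)=T, p3=F] Δ:[(p2 ∧ p1)=F] refutes=False
  v=0101: Γ:[p0=F, (p0 ∧ (p0 → p1))=F, (p0 → p1)=T, p3=T] Δ:[(p2 ∧ p1)=F] refutes=False
  v=0110: Γ:[p0=F, (p0 ∧ (p0 → p1))=F, (p0 → p1)=T, p3=F] Δ:[(p2 ∧ p1)=T] refutes=False
  v=0111: Γ:[p0=F, (p0 ∧ (p0 → p1))=F, (p0 → p1)=T, p3=T] Δ:[(p2 ∧ p1)=T] refutes=False
  v=1000: Γ:[p0=T, (p0 ∧ (p0 → p1))=F, (p0 → p1)=F, p3=F] Δ:[(p2 ∧ p1)=F] refutes=False
  v=1001: Γ:[p0=T, (p0 ∧ (p0 → p1))=F, (p0 → p1)=F, p3=T] Δ:[(p2 ∧ p1)=F] refutes=False
  v=1010: Γ:[p0=T, (p0 ∧ (p0 → p1))=F, (p0 → p1)=F, p3=F] Δ:[(p2 ∧ p1)=F] refutes=False
  v=1011: Γ:[p0=T, (p0 ∧ (p0 → p1))=F, (p0 → p1)=F, p3=T] Δ:[(p2 ∧ p1)=F] refutes=False
  v=1100: Γ:[p0=T, (p0 ∧ (p0 → p1))=T, (p0 → p1)=T, p3=F] Δ:[(p2 ∧ p1)=F] refutes=False
  v=1101: Γ:[p0=T, (p0 ∧ (p0 → p1))=T, (p0 → p1)=T, p3=T] Δ:[(p2 ∧ p1)=F] refutes=True  ← countermodel

Result: NO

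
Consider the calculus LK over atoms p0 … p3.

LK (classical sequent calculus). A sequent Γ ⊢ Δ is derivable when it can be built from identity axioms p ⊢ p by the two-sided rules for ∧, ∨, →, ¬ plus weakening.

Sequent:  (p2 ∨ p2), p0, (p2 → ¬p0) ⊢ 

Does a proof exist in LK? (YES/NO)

Proof tree:
[→L] (p2 ∨ p2), p0, (p2 → ¬p0) ⊢ 
  [∨L] (p2 ∨ p2) ⊢ p2
    [Ax] p2 ⊢ p2
    [Ax] p2 ⊢ p2
  [¬L] p0, ¬p0 ⊢ 
    [Ax] p0 ⊢ p0

Result: YES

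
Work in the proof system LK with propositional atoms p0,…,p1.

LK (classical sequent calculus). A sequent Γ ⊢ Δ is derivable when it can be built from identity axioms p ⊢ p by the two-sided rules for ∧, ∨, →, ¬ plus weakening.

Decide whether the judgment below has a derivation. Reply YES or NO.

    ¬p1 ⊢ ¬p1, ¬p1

Derivation (root first):
[¬L] ¬p1 ⊢ ¬p1, ¬p1
  [¬R]  ⊢ p1, ¬p1, ¬p1
    [WL] p1 ⊢ p1, ¬p1
      [¬R]  ⊢ p1, ¬p1
        [Ax] p1 ⊢ p1

Result: YES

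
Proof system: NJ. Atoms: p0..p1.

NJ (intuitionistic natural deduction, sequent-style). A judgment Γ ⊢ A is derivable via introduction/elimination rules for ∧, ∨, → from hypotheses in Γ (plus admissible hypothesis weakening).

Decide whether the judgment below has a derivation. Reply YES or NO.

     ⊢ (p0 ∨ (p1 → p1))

Proof tree:
[∨I₂]  ⊢ (p0 ∨ (p1 → p1))
  [→I]  ⊢ (p1 → p1)
    [Ax] p1 ⊢ p1

Result: YES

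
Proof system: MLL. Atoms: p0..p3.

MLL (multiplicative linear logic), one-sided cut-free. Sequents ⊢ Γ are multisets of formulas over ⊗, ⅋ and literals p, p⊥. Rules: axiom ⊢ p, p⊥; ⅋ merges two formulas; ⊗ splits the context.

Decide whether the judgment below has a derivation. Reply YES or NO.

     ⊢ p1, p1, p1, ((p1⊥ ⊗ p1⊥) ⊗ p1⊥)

Proof tree:
[⊗]  ⊢ p1, p1, p1, ((p1⊥ ⊗ p1⊥) ⊗ p1⊥)
  [⊗]  ⊢ p1, p1, (p1⊥ ⊗ p1⊥)
    [Ax]  ⊢ p1, p1⊥
    [Ax]  ⊢ p1, p1⊥
  [Ax]  ⊢ p1, p1⊥

Result: YES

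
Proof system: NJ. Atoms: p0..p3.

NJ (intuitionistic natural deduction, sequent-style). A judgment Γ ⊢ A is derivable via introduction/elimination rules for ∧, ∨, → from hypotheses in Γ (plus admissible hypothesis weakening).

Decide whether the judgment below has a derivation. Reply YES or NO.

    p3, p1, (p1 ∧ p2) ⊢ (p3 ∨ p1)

Proof tree:
[Wk] p3, p1, (p1 ∧ p2) ⊢ (p3 ∨ p1)
  [Wk] p3, p1 ⊢ (p3 ∨ p1)
    [∨I₁] p3 ⊢ (p3 ∨ p1)
      [Ax] p3 ⊢ p3

Result: YES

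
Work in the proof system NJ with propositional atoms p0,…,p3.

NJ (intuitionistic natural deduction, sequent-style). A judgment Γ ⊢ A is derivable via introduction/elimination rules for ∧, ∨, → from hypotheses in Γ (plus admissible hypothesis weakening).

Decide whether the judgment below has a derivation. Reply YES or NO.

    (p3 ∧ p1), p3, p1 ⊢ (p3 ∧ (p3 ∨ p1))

Derivation (root first):
[Wk] (p3 ∧ p1), p3, p1 ⊢ (p3 ∧ (p3 ∨ p1))
  [∧I] (p3 ∧ p1), p3 ⊢ (p3 ∧ (p3 ∨ p1))
    [Ax] p3 ⊢ p3
    [Wk] p3, (p3 ∧ p1) ⊢ (p3 ∨ p1)
      [∨I₁] p3 ⊢ (p3 ∨ p1)
        [Ax] p3 ⊢ p3

Result: YES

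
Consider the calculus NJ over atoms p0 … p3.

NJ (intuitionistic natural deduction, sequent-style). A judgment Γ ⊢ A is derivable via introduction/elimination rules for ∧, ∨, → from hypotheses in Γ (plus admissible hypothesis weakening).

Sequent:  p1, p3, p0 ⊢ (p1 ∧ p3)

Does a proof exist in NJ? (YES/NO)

Proof tree:
[∧I] p1, p3, p0 ⊢ (p1 ∧ p3)
  [Ax] p1 ⊢ p1
  [→E] p3, p0 ⊢ p3
    [→I]  ⊢ (p3 → p3)
      [Ax] p3 ⊢ p3
    [Wk] p3, p0 ⊢ p3
      [Ax] p3 ⊢ p3

Result: YES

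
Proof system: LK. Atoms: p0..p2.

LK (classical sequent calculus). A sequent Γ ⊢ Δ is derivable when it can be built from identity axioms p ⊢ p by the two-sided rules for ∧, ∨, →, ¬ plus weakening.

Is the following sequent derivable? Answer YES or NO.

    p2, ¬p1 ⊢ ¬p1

Derivation trace:
[¬R] p2, ¬p1 ⊢ ¬p1
  [¬L] p1, p2, ¬p1 ⊢ 
    [WL] p1, p2 ⊢ p1
      [Ax] p1 ⊢ p1

Result: YES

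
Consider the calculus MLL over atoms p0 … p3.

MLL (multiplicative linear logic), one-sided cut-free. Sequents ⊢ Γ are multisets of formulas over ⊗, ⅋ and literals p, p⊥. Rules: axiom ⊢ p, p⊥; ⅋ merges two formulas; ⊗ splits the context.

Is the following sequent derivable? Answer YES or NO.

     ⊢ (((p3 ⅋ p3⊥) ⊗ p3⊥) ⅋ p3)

Proof tree:
[⅋]  ⊢ (((p3 ⅋ p3⊥) ⊗ p3⊥) ⅋ p3)
  [⊗]  ⊢ p3, ((p3 ⅋ p3⊥) ⊗ p3⊥)
    [⅋]  ⊢ (p3 ⅋ p3⊥)
      [Ax]  ⊢ p3, p3⊥
    [Ax]  ⊢ p3, p3⊥

Result: YES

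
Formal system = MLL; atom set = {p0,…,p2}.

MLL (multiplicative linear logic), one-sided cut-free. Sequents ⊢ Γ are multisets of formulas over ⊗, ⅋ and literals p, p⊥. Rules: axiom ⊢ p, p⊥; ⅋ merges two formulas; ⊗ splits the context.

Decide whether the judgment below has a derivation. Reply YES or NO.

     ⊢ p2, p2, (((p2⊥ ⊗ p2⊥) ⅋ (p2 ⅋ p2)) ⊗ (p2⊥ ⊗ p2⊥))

Derivation trace:
[⊗]  ⊢ p2, p2, (((p2⊥ ⊗ p2⊥) ⅋ (p2 ⅋ p2)) ⊗ (p2⊥ ⊗ p2⊥))
  [⅋]  ⊢ ((p2⊥ ⊗ p2⊥) ⅋ (p2 ⅋ p2))
    [⅋]  ⊢ (p2⊥ ⊗ p2⊥), (p2 ⅋ p2)
      [⊗]  ⊢ p2, p2, (p2⊥ ⊗ p2⊥)
        [Ax]  ⊢ p2, p2⊥
        [Ax]  ⊢ p2, p2⊥
  [⊗]  ⊢ p2, p2, (p2⊥ ⊗ p2⊥)
    [Ax]  ⊢ p2, p2⊥
    [Ax]  ⊢ p2, p2⊥

Result: YES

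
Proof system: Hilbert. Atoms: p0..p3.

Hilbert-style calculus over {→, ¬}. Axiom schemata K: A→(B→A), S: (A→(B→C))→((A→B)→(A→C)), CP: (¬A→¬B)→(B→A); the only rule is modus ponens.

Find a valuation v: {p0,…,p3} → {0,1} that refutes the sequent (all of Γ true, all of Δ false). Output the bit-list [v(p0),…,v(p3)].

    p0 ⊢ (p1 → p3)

Truth-table refutation:
  v=0000: Γ:[p0=F] Δ:[(p1 → p3)=T] refutes=False
  v=0001: Γ:[p0=F] Δ:[(p1 → p3)=T] refutes=False
  v=0010: Γ:[p0=F] Δ:[(p1 → p3)=T] refutes=False
  v=0011: Γ:[p0=F] Δ:[(p1 → p3)=T] refutes=False
  v=0100: Γ:[p0=F] Δ:[(p1 → p3)=F] refutes=False
  v=0101: Γ:[p0=F] Δ:[(p1 → p3)=T] refutes=False
  v=0110: Γ:[p0=F] Δ:[(p1 → p3)=F] refutes=False
  v=0111: Γ:[p0=F] Δ:[(p1 → p3)=T] refutes=False
  v=1000: Γ:[p0=T] Δ:[(p1 → p3)=T] refutes=False
  v=1001: Γ:[p0=T] Δ:[(p1 → p3)=T] refutes=False
  v=1010: Γ:[p0=T] Δ:[(p1 → p3)=T] refutes=False
  v=1011: Γ:[p0=T] Δ:[(p1 → p3)=T] refutes=False
  v=1100: Γ:[p0=T] Δ:[(p1 → p3)=F] refutes=True  ← countermodel

Result: [1, 1, 0, 0]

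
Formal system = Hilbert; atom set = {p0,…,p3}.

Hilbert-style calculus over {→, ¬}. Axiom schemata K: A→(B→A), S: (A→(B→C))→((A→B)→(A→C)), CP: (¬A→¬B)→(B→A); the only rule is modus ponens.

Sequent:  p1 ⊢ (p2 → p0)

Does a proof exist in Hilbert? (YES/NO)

Enumerate valuations to refute Γ ⊢ Δ:
  v=0000: Γ:[p1=F] Δ:[(p2 → p0)=T] refutes=False
  v=0001: Γ:[p1=F] Δ:[(p2 → p0)=T] refutes=False
  v=0010: Γ:[p1=F] Δ:[(p2 → p0)=F] refutes=False
  v=0011: Γ:[p1=F] Δ:[(p2 → p0)=F] refutes=False
  v=0100: Γ:[p1=T] Δ:[(p2 → p0)=T] refutes=False
  v=0101: Γ:[p1=T] Δ:[(p2 → p0)=T] refutes=False
  v=0110: Γ:[p1=T] Δ:[(p2 → p0)=F] refutes=True  ← countermodel

Result: NO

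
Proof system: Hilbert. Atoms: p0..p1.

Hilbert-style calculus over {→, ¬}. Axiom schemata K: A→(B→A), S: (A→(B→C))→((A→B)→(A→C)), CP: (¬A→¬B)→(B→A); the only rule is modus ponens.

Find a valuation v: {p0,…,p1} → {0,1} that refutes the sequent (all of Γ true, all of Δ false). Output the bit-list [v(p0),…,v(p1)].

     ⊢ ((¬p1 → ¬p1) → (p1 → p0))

Search for a countermodel by truth-table:
  v=00: Γ:[] Δ:[((¬p1 → ¬p1) → (p1 → p0))=T] refutes=False
  v=01: Γ:[] Δ:[((¬p1 → ¬p1) → (p1 → p0))=F] refutes=True  ← countermodel

Result: [0, 1]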